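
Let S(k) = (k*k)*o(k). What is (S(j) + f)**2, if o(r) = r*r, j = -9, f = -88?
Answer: 41899729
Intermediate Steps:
o(r) = r**2
S(k) = k**4 (S(k) = (k*k)*k**2 = k**2*k**2 = k**4)
(S(j) + f)**2 = ((-9)**4 - 88)**2 = (6561 - 88)**2 = 6473**2 = 41899729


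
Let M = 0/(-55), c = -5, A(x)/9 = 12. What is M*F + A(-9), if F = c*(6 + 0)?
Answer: 108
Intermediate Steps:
A(x) = 108 (A(x) = 9*12 = 108)
F = -30 (F = -5*(6 + 0) = -5*6 = -30)
M = 0 (M = 0*(-1/55) = 0)
M*F + A(-9) = 0*(-30) + 108 = 0 + 108 = 108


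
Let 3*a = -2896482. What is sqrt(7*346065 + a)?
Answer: 11*sqrt(12041) ≈ 1207.0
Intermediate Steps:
a = -965494 (a = (1/3)*(-2896482) = -965494)
sqrt(7*346065 + a) = sqrt(7*346065 - 965494) = sqrt(2422455 - 965494) = sqrt(1456961) = 11*sqrt(12041)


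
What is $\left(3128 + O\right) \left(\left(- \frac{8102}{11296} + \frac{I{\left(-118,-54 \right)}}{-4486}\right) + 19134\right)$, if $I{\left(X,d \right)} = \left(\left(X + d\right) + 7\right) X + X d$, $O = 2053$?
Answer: $\frac{1255440884876475}{12668464} \approx 9.91 \cdot 10^{7}$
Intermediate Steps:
$I{\left(X,d \right)} = X d + X \left(7 + X + d\right)$ ($I{\left(X,d \right)} = \left(7 + X + d\right) X + X d = X \left(7 + X + d\right) + X d = X d + X \left(7 + X + d\right)$)
$\left(3128 + O\right) \left(\left(- \frac{8102}{11296} + \frac{I{\left(-118,-54 \right)}}{-4486}\right) + 19134\right) = \left(3128 + 2053\right) \left(\left(- \frac{8102}{11296} + \frac{\left(-118\right) \left(7 - 118 + 2 \left(-54\right)\right)}{-4486}\right) + 19134\right) = 5181 \left(\left(\left(-8102\right) \frac{1}{11296} + - 118 \left(7 - 118 - 108\right) \left(- \frac{1}{4486}\right)\right) + 19134\right) = 5181 \left(\left(- \frac{4051}{5648} + \left(-118\right) \left(-219\right) \left(- \frac{1}{4486}\right)\right) + 19134\right) = 5181 \left(\left(- \frac{4051}{5648} + 25842 \left(- \frac{1}{4486}\right)\right) + 19134\right) = 5181 \left(\left(- \frac{4051}{5648} - \frac{12921}{2243}\right) + 19134\right) = 5181 \left(- \frac{82064201}{12668464} + 19134\right) = 5181 \cdot \frac{242316325975}{12668464} = \frac{1255440884876475}{12668464}$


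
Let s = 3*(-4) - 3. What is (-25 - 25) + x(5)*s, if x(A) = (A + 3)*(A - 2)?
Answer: -410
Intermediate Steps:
x(A) = (-2 + A)*(3 + A) (x(A) = (3 + A)*(-2 + A) = (-2 + A)*(3 + A))
s = -15 (s = -12 - 3 = -15)
(-25 - 25) + x(5)*s = (-25 - 25) + (-6 + 5 + 5**2)*(-15) = -50 + (-6 + 5 + 25)*(-15) = -50 + 24*(-15) = -50 - 360 = -410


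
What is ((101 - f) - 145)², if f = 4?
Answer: 2304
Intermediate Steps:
((101 - f) - 145)² = ((101 - 1*4) - 145)² = ((101 - 4) - 145)² = (97 - 145)² = (-48)² = 2304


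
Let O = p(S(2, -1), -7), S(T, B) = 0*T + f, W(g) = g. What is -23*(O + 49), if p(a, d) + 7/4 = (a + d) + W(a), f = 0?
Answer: -3703/4 ≈ -925.75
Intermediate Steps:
S(T, B) = 0 (S(T, B) = 0*T + 0 = 0 + 0 = 0)
p(a, d) = -7/4 + d + 2*a (p(a, d) = -7/4 + ((a + d) + a) = -7/4 + (d + 2*a) = -7/4 + d + 2*a)
O = -35/4 (O = -7/4 - 7 + 2*0 = -7/4 - 7 + 0 = -35/4 ≈ -8.7500)
-23*(O + 49) = -23*(-35/4 + 49) = -23*161/4 = -3703/4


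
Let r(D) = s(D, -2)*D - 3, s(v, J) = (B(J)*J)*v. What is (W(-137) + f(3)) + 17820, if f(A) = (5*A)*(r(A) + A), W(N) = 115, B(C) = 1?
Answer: 17665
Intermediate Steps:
s(v, J) = J*v (s(v, J) = (1*J)*v = J*v)
r(D) = -3 - 2*D**2 (r(D) = (-2*D)*D - 3 = -2*D**2 - 3 = -3 - 2*D**2)
f(A) = 5*A*(-3 + A - 2*A**2) (f(A) = (5*A)*((-3 - 2*A**2) + A) = (5*A)*(-3 + A - 2*A**2) = 5*A*(-3 + A - 2*A**2))
(W(-137) + f(3)) + 17820 = (115 + 5*3*(-3 + 3 - 2*3**2)) + 17820 = (115 + 5*3*(-3 + 3 - 2*9)) + 17820 = (115 + 5*3*(-3 + 3 - 18)) + 17820 = (115 + 5*3*(-18)) + 17820 = (115 - 270) + 17820 = -155 + 17820 = 17665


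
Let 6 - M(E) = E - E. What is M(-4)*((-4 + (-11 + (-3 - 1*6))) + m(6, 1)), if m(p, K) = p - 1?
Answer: -114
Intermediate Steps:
m(p, K) = -1 + p
M(E) = 6 (M(E) = 6 - (E - E) = 6 - 1*0 = 6 + 0 = 6)
M(-4)*((-4 + (-11 + (-3 - 1*6))) + m(6, 1)) = 6*((-4 + (-11 + (-3 - 1*6))) + (-1 + 6)) = 6*((-4 + (-11 + (-3 - 6))) + 5) = 6*((-4 + (-11 - 9)) + 5) = 6*((-4 - 20) + 5) = 6*(-24 + 5) = 6*(-19) = -114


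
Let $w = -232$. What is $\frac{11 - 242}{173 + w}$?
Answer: $\frac{231}{59} \approx 3.9153$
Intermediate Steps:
$\frac{11 - 242}{173 + w} = \frac{11 - 242}{173 - 232} = - \frac{231}{-59} = \left(-231\right) \left(- \frac{1}{59}\right) = \frac{231}{59}$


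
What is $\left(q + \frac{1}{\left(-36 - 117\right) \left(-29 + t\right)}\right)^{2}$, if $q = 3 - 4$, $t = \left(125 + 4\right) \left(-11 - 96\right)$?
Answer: $\frac{4478704527025}{4478708759616} \approx 1.0$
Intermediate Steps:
$t = -13803$ ($t = 129 \left(-107\right) = -13803$)
$q = -1$ ($q = 3 - 4 = -1$)
$\left(q + \frac{1}{\left(-36 - 117\right) \left(-29 + t\right)}\right)^{2} = \left(-1 + \frac{1}{\left(-36 - 117\right) \left(-29 - 13803\right)}\right)^{2} = \left(-1 + \frac{1}{\left(-153\right) \left(-13832\right)}\right)^{2} = \left(-1 + \frac{1}{2116296}\right)^{2} = \left(- \frac{2116295}{2116296}\right)^{2} = \frac{4478704527025}{4478708759616}$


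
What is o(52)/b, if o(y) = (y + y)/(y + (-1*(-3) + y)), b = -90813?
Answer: -104/9716991 ≈ -1.0703e-5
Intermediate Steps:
o(y) = 2*y/(3 + 2*y) (o(y) = (2*y)/(y + (3 + y)) = (2*y)/(3 + 2*y) = 2*y/(3 + 2*y))
o(52)/b = (2*52/(3 + 2*52))/(-90813) = (2*52/(3 + 104))*(-1/90813) = (2*52/107)*(-1/90813) = (2*52*(1/107))*(-1/90813) = (104/107)*(-1/90813) = -104/9716991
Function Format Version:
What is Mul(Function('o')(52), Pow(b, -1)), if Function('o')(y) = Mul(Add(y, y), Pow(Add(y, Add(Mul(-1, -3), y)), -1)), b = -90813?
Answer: Rational(-104, 9716991) ≈ -1.0703e-5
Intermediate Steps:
Function('o')(y) = Mul(2, y, Pow(Add(3, Mul(2, y)), -1)) (Function('o')(y) = Mul(Mul(2, y), Pow(Add(y, Add(3, y)), -1)) = Mul(Mul(2, y), Pow(Add(3, Mul(2, y)), -1)) = Mul(2, y, Pow(Add(3, Mul(2, y)), -1)))
Mul(Function('o')(52), Pow(b, -1)) = Mul(Mul(2, 52, Pow(Add(3, Mul(2, 52)), -1)), Pow(-90813, -1)) = Mul(Mul(2, 52, Pow(Add(3, 104), -1)), Rational(-1, 90813)) = Mul(Mul(2, 52, Pow(107, -1)), Rational(-1, 90813)) = Mul(Mul(2, 52, Rational(1, 107)), Rational(-1, 90813)) = Mul(Rational(104, 107), Rational(-1, 90813)) = Rational(-104, 9716991)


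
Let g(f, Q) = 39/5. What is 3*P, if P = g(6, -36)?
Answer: 117/5 ≈ 23.400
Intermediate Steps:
g(f, Q) = 39/5 (g(f, Q) = 39*(⅕) = 39/5)
P = 39/5 ≈ 7.8000
3*P = 3*(39/5) = 117/5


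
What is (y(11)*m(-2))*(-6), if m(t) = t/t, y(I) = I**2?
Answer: -726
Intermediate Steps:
m(t) = 1
(y(11)*m(-2))*(-6) = (11**2*1)*(-6) = (121*1)*(-6) = 121*(-6) = -726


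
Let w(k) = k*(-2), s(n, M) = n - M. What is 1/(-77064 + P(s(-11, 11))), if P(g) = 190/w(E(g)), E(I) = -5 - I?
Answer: -17/1310183 ≈ -1.2975e-5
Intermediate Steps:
w(k) = -2*k
P(g) = 190/(10 + 2*g) (P(g) = 190/((-2*(-5 - g))) = 190/(10 + 2*g))
1/(-77064 + P(s(-11, 11))) = 1/(-77064 + 95/(5 + (-11 - 1*11))) = 1/(-77064 + 95/(5 + (-11 - 11))) = 1/(-77064 + 95/(5 - 22)) = 1/(-77064 + 95/(-17)) = 1/(-77064 + 95*(-1/17)) = 1/(-77064 - 95/17) = 1/(-1310183/17) = -17/1310183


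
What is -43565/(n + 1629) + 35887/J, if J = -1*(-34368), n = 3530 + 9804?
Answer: -960264739/514248384 ≈ -1.8673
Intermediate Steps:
n = 13334
J = 34368
-43565/(n + 1629) + 35887/J = -43565/(13334 + 1629) + 35887/34368 = -43565/14963 + 35887*(1/34368) = -43565*1/14963 + 35887/34368 = -43565/14963 + 35887/34368 = -960264739/514248384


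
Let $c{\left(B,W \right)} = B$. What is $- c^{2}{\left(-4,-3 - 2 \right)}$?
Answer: $-16$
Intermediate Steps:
$- c^{2}{\left(-4,-3 - 2 \right)} = - \left(-4\right)^{2} = \left(-1\right) 16 = -16$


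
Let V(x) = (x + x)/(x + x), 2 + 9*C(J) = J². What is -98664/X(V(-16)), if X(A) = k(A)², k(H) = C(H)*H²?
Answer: -7991784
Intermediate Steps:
C(J) = -2/9 + J²/9
k(H) = H²*(-2/9 + H²/9) (k(H) = (-2/9 + H²/9)*H² = H²*(-2/9 + H²/9))
V(x) = 1 (V(x) = (2*x)/((2*x)) = (2*x)*(1/(2*x)) = 1)
X(A) = A⁴*(-2 + A²)²/81 (X(A) = (A²*(-2 + A²)/9)² = A⁴*(-2 + A²)²/81)
-98664/X(V(-16)) = -98664*81/(-2 + 1²)² = -98664*81/(-2 + 1)² = -98664/((1/81)*1*(-1)²) = -98664/((1/81)*1*1) = -98664/1/81 = -98664*81 = -7991784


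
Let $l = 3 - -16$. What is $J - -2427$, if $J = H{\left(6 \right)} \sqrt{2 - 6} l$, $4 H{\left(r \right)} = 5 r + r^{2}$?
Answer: $2427 + 627 i \approx 2427.0 + 627.0 i$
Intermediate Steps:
$l = 19$ ($l = 3 + 16 = 19$)
$H{\left(r \right)} = \frac{r^{2}}{4} + \frac{5 r}{4}$ ($H{\left(r \right)} = \frac{5 r + r^{2}}{4} = \frac{r^{2} + 5 r}{4} = \frac{r^{2}}{4} + \frac{5 r}{4}$)
$J = 627 i$ ($J = \frac{1}{4} \cdot 6 \left(5 + 6\right) \sqrt{2 - 6} \cdot 19 = \frac{1}{4} \cdot 6 \cdot 11 \sqrt{-4} \cdot 19 = \frac{33 \cdot 2 i}{2} \cdot 19 = 33 i 19 = 627 i \approx 627.0 i$)
$J - -2427 = 627 i - -2427 = 627 i + 2427 = 2427 + 627 i$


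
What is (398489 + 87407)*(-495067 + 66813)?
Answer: -208086905584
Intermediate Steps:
(398489 + 87407)*(-495067 + 66813) = 485896*(-428254) = -208086905584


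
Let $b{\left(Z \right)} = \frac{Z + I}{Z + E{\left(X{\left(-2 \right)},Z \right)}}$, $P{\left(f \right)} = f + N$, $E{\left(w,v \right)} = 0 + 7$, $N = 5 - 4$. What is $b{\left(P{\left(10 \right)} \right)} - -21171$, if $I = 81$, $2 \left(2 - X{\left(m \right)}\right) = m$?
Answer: $\frac{190585}{9} \approx 21176.0$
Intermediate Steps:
$X{\left(m \right)} = 2 - \frac{m}{2}$
$N = 1$ ($N = 5 - 4 = 1$)
$E{\left(w,v \right)} = 7$
$P{\left(f \right)} = 1 + f$ ($P{\left(f \right)} = f + 1 = 1 + f$)
$b{\left(Z \right)} = \frac{81 + Z}{7 + Z}$ ($b{\left(Z \right)} = \frac{Z + 81}{Z + 7} = \frac{81 + Z}{7 + Z}$)
$b{\left(P{\left(10 \right)} \right)} - -21171 = \frac{81 + \left(1 + 10\right)}{7 + \left(1 + 10\right)} - -21171 = \frac{81 + 11}{7 + 11} + 21171 = \frac{1}{18} \cdot 92 + 21171 = \frac{46}{9} + 21171 = \frac{190585}{9}$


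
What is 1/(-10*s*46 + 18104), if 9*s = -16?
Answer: 9/170296 ≈ 5.2849e-5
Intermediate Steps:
s = -16/9 (s = (⅑)*(-16) = -16/9 ≈ -1.7778)
1/(-10*s*46 + 18104) = 1/(-10*(-16/9)*46 + 18104) = 1/((160/9)*46 + 18104) = 1/(7360/9 + 18104) = 1/(170296/9) = 9/170296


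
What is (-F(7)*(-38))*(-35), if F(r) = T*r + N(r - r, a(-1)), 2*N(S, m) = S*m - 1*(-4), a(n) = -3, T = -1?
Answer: 6650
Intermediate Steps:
N(S, m) = 2 + S*m/2 (N(S, m) = (S*m - 1*(-4))/2 = (S*m + 4)/2 = (4 + S*m)/2 = 2 + S*m/2)
F(r) = 2 - r (F(r) = -r + (2 + (½)*(r - r)*(-3)) = -r + (2 + (½)*0*(-3)) = -r + (2 + 0) = -r + 2 = 2 - r)
(-F(7)*(-38))*(-35) = (-(2 - 1*7)*(-38))*(-35) = (-(2 - 7)*(-38))*(-35) = (-1*(-5)*(-38))*(-35) = (5*(-38))*(-35) = -190*(-35) = 6650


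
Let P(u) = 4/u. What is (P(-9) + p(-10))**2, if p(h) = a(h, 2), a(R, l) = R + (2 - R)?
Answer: 196/81 ≈ 2.4198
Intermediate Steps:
a(R, l) = 2
p(h) = 2
(P(-9) + p(-10))**2 = (4/(-9) + 2)**2 = (4*(-1/9) + 2)**2 = (-4/9 + 2)**2 = (14/9)**2 = 196/81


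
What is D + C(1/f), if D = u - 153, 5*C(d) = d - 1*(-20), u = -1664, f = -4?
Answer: -36261/20 ≈ -1813.1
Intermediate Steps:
C(d) = 4 + d/5 (C(d) = (d - 1*(-20))/5 = (d + 20)/5 = (20 + d)/5 = 4 + d/5)
D = -1817 (D = -1664 - 153 = -1817)
D + C(1/f) = -1817 + (4 + (⅕)/(-4)) = -1817 + (4 + (⅕)*(-¼)) = -1817 + (4 - 1/20) = -1817 + 79/20 = -36261/20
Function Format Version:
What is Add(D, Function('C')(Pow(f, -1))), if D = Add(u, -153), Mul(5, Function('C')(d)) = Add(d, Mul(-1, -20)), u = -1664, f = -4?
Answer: Rational(-36261, 20) ≈ -1813.1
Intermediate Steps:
Function('C')(d) = Add(4, Mul(Rational(1, 5), d)) (Function('C')(d) = Mul(Rational(1, 5), Add(d, Mul(-1, -20))) = Mul(Rational(1, 5), Add(d, 20)) = Mul(Rational(1, 5), Add(20, d)) = Add(4, Mul(Rational(1, 5), d)))
D = -1817 (D = Add(-1664, -153) = -1817)
Add(D, Function('C')(Pow(f, -1))) = Add(-1817, Add(4, Mul(Rational(1, 5), Pow(-4, -1)))) = Add(-1817, Add(4, Mul(Rational(1, 5), Rational(-1, 4)))) = Add(-1817, Add(4, Rational(-1, 20))) = Add(-1817, Rational(79, 20)) = Rational(-36261, 20)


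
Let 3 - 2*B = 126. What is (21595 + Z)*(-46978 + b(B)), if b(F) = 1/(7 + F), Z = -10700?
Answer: -55788980580/109 ≈ -5.1183e+8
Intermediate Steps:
B = -123/2 (B = 3/2 - ½*126 = 3/2 - 63 = -123/2 ≈ -61.500)
(21595 + Z)*(-46978 + b(B)) = (21595 - 10700)*(-46978 + 1/(7 - 123/2)) = 10895*(-46978 + 1/(-109/2)) = 10895*(-46978 - 2/109) = 10895*(-5120604/109) = -55788980580/109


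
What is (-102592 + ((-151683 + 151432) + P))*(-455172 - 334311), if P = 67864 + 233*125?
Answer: 4621633482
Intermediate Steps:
P = 96989 (P = 67864 + 29125 = 96989)
(-102592 + ((-151683 + 151432) + P))*(-455172 - 334311) = (-102592 + ((-151683 + 151432) + 96989))*(-455172 - 334311) = (-102592 + (-251 + 96989))*(-789483) = (-102592 + 96738)*(-789483) = -5854*(-789483) = 4621633482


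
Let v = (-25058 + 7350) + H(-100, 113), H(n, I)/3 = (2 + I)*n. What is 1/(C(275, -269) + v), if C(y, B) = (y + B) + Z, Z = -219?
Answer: -1/52421 ≈ -1.9076e-5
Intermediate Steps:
H(n, I) = 3*n*(2 + I) (H(n, I) = 3*((2 + I)*n) = 3*(n*(2 + I)) = 3*n*(2 + I))
v = -52208 (v = (-25058 + 7350) + 3*(-100)*(2 + 113) = -17708 + 3*(-100)*115 = -17708 - 34500 = -52208)
C(y, B) = -219 + B + y (C(y, B) = (y + B) - 219 = (B + y) - 219 = -219 + B + y)
1/(C(275, -269) + v) = 1/((-219 - 269 + 275) - 52208) = 1/(-213 - 52208) = 1/(-52421) = -1/52421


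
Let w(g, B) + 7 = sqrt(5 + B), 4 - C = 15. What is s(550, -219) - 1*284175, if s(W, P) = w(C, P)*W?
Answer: -288025 + 550*I*sqrt(214) ≈ -2.8803e+5 + 8045.8*I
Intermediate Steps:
C = -11 (C = 4 - 1*15 = 4 - 15 = -11)
w(g, B) = -7 + sqrt(5 + B)
s(W, P) = W*(-7 + sqrt(5 + P)) (s(W, P) = (-7 + sqrt(5 + P))*W = W*(-7 + sqrt(5 + P)))
s(550, -219) - 1*284175 = 550*(-7 + sqrt(5 - 219)) - 1*284175 = 550*(-7 + sqrt(-214)) - 284175 = 550*(-7 + I*sqrt(214)) - 284175 = (-3850 + 550*I*sqrt(214)) - 284175 = -288025 + 550*I*sqrt(214)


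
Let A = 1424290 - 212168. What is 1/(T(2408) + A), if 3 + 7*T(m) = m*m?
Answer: 7/14283315 ≈ 4.9008e-7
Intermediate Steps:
A = 1212122
T(m) = -3/7 + m²/7 (T(m) = -3/7 + (m*m)/7 = -3/7 + m²/7)
1/(T(2408) + A) = 1/((-3/7 + (⅐)*2408²) + 1212122) = 1/((-3/7 + (⅐)*5798464) + 1212122) = 1/((-3/7 + 828352) + 1212122) = 1/(5798461/7 + 1212122) = 1/(14283315/7) = 7/14283315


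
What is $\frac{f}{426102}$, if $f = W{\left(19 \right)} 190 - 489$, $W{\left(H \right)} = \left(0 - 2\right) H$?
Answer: $- \frac{7709}{426102} \approx -0.018092$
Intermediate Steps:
$W{\left(H \right)} = - 2 H$
$f = -7709$ ($f = \left(-2\right) 19 \cdot 190 - 489 = \left(-38\right) 190 - 489 = -7220 - 489 = -7709$)
$\frac{f}{426102} = - \frac{7709}{426102}$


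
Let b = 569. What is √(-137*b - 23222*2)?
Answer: I*√124397 ≈ 352.7*I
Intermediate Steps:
√(-137*b - 23222*2) = √(-137*569 - 23222*2) = √(-77953 - 46444) = √(-124397) = I*√124397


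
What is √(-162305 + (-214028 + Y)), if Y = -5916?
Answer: 7*I*√7801 ≈ 618.26*I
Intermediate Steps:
√(-162305 + (-214028 + Y)) = √(-162305 + (-214028 - 5916)) = √(-162305 - 219944) = √(-382249) = 7*I*√7801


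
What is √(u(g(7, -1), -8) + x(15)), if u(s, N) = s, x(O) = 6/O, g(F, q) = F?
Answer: √185/5 ≈ 2.7203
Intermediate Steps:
√(u(g(7, -1), -8) + x(15)) = √(7 + 6/15) = √(7 + 6*(1/15)) = √(7 + ⅖) = √(37/5) = √185/5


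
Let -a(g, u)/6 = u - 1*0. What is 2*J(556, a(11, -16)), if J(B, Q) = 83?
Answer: 166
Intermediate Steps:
a(g, u) = -6*u (a(g, u) = -6*(u - 1*0) = -6*(u + 0) = -6*u)
2*J(556, a(11, -16)) = 2*83 = 166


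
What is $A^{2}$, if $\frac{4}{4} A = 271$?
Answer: $73441$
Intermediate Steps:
$A = 271$
$A^{2} = 271^{2} = 73441$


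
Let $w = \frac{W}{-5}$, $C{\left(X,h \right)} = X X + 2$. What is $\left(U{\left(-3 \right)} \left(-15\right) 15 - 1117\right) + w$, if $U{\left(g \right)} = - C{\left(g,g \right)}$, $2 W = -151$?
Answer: $\frac{13731}{10} \approx 1373.1$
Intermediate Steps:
$W = - \frac{151}{2}$ ($W = \frac{1}{2} \left(-151\right) = - \frac{151}{2} \approx -75.5$)
$C{\left(X,h \right)} = 2 + X^{2}$ ($C{\left(X,h \right)} = X^{2} + 2 = 2 + X^{2}$)
$U{\left(g \right)} = -2 - g^{2}$ ($U{\left(g \right)} = - (2 + g^{2}) = -2 - g^{2}$)
$w = \frac{151}{10}$ ($w = \frac{1}{-5} \left(- \frac{151}{2}\right) = \left(- \frac{1}{5}\right) \left(- \frac{151}{2}\right) = \frac{151}{10} \approx 15.1$)
$\left(U{\left(-3 \right)} \left(-15\right) 15 - 1117\right) + w = \left(\left(-2 - \left(-3\right)^{2}\right) \left(-15\right) 15 - 1117\right) + \frac{151}{10} = \left(\left(-2 - 9\right) \left(-15\right) 15 - 1117\right) + \frac{151}{10} = \left(\left(-11\right) \left(-15\right) 15 - 1117\right) + \frac{151}{10} = \left(165 \cdot 15 - 1117\right) + \frac{151}{10} = \left(2475 - 1117\right) + \frac{151}{10} = 1358 + \frac{151}{10} = \frac{13731}{10}$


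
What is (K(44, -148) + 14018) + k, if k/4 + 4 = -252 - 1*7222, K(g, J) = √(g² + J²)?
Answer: -15894 + 4*√1490 ≈ -15740.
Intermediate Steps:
K(g, J) = √(J² + g²)
k = -29912 (k = -16 + 4*(-252 - 1*7222) = -16 + 4*(-252 - 7222) = -16 + 4*(-7474) = -16 - 29896 = -29912)
(K(44, -148) + 14018) + k = (√((-148)² + 44²) + 14018) - 29912 = (√(21904 + 1936) + 14018) - 29912 = (√23840 + 14018) - 29912 = (4*√1490 + 14018) - 29912 = (14018 + 4*√1490) - 29912 = -15894 + 4*√1490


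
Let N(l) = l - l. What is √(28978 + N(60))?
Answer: √28978 ≈ 170.23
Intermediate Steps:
N(l) = 0
√(28978 + N(60)) = √(28978 + 0) = √28978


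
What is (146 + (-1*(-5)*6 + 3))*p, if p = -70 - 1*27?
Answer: -17363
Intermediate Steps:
p = -97 (p = -70 - 27 = -97)
(146 + (-1*(-5)*6 + 3))*p = (146 + (-1*(-5)*6 + 3))*(-97) = (146 + (5*6 + 3))*(-97) = (146 + (30 + 3))*(-97) = (146 + 33)*(-97) = 179*(-97) = -17363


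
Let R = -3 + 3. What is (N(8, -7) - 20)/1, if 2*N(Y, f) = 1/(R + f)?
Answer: -281/14 ≈ -20.071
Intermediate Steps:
R = 0
N(Y, f) = 1/(2*f) (N(Y, f) = 1/(2*(0 + f)) = 1/(2*f))
(N(8, -7) - 20)/1 = ((½)/(-7) - 20)/1 = ((½)*(-⅐) - 20)*1 = (-1/14 - 20)*1 = -281/14*1 = -281/14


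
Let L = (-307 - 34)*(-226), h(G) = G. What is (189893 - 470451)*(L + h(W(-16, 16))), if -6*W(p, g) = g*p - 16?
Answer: -64902604372/3 ≈ -2.1634e+10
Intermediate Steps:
W(p, g) = 8/3 - g*p/6 (W(p, g) = -(g*p - 16)/6 = -(-16 + g*p)/6 = 8/3 - g*p/6)
L = 77066 (L = -341*(-226) = 77066)
(189893 - 470451)*(L + h(W(-16, 16))) = (189893 - 470451)*(77066 + (8/3 - ⅙*16*(-16))) = -280558*(77066 + (8/3 + 128/3)) = -280558*(77066 + 136/3) = -280558*231334/3 = -64902604372/3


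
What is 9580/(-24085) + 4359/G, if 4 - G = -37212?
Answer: -50308553/179269472 ≈ -0.28063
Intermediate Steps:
G = 37216 (G = 4 - 1*(-37212) = 4 + 37212 = 37216)
9580/(-24085) + 4359/G = 9580/(-24085) + 4359/37216 = 9580*(-1/24085) + 4359*(1/37216) = -1916/4817 + 4359/37216 = -50308553/179269472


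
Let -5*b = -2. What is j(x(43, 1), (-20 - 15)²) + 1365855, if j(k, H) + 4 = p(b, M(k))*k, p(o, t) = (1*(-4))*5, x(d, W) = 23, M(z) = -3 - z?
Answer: 1365391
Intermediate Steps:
b = ⅖ (b = -⅕*(-2) = ⅖ ≈ 0.40000)
p(o, t) = -20 (p(o, t) = -4*5 = -20)
j(k, H) = -4 - 20*k
j(x(43, 1), (-20 - 15)²) + 1365855 = (-4 - 20*23) + 1365855 = (-4 - 460) + 1365855 = -464 + 1365855 = 1365391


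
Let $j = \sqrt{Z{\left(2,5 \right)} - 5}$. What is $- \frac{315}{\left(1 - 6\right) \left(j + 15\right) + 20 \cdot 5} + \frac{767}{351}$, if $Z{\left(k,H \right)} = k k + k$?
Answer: $- \frac{1465}{108} \approx -13.565$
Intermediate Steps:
$Z{\left(k,H \right)} = k + k^{2}$ ($Z{\left(k,H \right)} = k^{2} + k = k + k^{2}$)
$j = 1$ ($j = \sqrt{2 \left(1 + 2\right) - 5} = \sqrt{2 \cdot 3 - 5} = \sqrt{6 - 5} = \sqrt{1} = 1$)
$- \frac{315}{\left(1 - 6\right) \left(j + 15\right) + 20 \cdot 5} + \frac{767}{351} = - \frac{315}{\left(1 - 6\right) \left(1 + 15\right) + 20 \cdot 5} + \frac{767}{351} = - \frac{315}{\left(-5\right) 16 + 100} + 767 \cdot \frac{1}{351} = - \frac{315}{-80 + 100} + \frac{59}{27} = - \frac{315}{20} + \frac{59}{27} = \left(-315\right) \frac{1}{20} + \frac{59}{27} = - \frac{63}{4} + \frac{59}{27} = - \frac{1465}{108}$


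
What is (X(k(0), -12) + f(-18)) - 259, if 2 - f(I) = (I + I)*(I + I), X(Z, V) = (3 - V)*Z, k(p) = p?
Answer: -1553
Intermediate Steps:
X(Z, V) = Z*(3 - V)
f(I) = 2 - 4*I² (f(I) = 2 - (I + I)*(I + I) = 2 - 2*I*2*I = 2 - 4*I²)
(X(k(0), -12) + f(-18)) - 259 = (0*(3 - 1*(-12)) + (2 - 4*(-18)²)) - 259 = (0*(3 + 12) + (2 - 4*324)) - 259 = (0*15 + (2 - 1296)) - 259 = (0 - 1294) - 259 = -1294 - 259 = -1553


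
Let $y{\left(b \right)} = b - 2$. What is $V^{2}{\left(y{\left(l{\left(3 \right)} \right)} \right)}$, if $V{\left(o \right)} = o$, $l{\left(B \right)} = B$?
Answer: $1$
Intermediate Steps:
$y{\left(b \right)} = -2 + b$ ($y{\left(b \right)} = b - 2 = -2 + b$)
$V^{2}{\left(y{\left(l{\left(3 \right)} \right)} \right)} = \left(-2 + 3\right)^{2} = 1^{2} = 1$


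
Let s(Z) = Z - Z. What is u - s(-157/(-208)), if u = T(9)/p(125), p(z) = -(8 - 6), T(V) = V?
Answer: -9/2 ≈ -4.5000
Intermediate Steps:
p(z) = -2 (p(z) = -1*2 = -2)
s(Z) = 0
u = -9/2 (u = 9/(-2) = 9*(-½) = -9/2 ≈ -4.5000)
u - s(-157/(-208)) = -9/2 - 1*0 = -9/2 + 0 = -9/2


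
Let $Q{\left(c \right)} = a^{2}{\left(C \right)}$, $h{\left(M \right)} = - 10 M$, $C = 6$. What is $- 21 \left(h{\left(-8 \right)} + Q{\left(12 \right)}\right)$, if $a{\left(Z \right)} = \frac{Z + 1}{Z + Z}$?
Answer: $- \frac{80983}{48} \approx -1687.1$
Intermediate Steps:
$a{\left(Z \right)} = \frac{1 + Z}{2 Z}$
$Q{\left(c \right)} = \frac{49}{144}$ ($Q{\left(c \right)} = \left(\frac{1 + 6}{2 \cdot 6}\right)^{2} = \left(\frac{1}{2} \cdot \frac{1}{6} \cdot 7\right)^{2} = \left(\frac{7}{12}\right)^{2} = \frac{49}{144}$)
$- 21 \left(h{\left(-8 \right)} + Q{\left(12 \right)}\right) = - 21 \left(\left(-10\right) \left(-8\right) + \frac{49}{144}\right) = - 21 \left(80 + \frac{49}{144}\right) = \left(-21\right) \frac{11569}{144} = - \frac{80983}{48}$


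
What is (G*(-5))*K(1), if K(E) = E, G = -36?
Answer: 180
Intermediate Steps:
(G*(-5))*K(1) = -36*(-5)*1 = 180*1 = 180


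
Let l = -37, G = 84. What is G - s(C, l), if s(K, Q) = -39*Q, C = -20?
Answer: -1359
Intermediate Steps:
G - s(C, l) = 84 - (-39)*(-37) = 84 - 1*1443 = 84 - 1443 = -1359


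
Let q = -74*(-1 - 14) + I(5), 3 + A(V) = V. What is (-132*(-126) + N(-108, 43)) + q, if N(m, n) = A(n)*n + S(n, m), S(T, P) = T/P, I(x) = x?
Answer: 2102393/108 ≈ 19467.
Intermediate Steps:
A(V) = -3 + V
q = 1115 (q = -74*(-1 - 14) + 5 = -74*(-15) + 5 = 1110 + 5 = 1115)
N(m, n) = n/m + n*(-3 + n) (N(m, n) = (-3 + n)*n + n/m = n*(-3 + n) + n/m = n/m + n*(-3 + n))
(-132*(-126) + N(-108, 43)) + q = (-132*(-126) + 43*(1 - 108*(-3 + 43))/(-108)) + 1115 = (16632 + 43*(-1/108)*(1 - 108*40)) + 1115 = (16632 + 43*(-1/108)*(1 - 4320)) + 1115 = (16632 + 43*(-1/108)*(-4319)) + 1115 = (16632 + 185717/108) + 1115 = 1981973/108 + 1115 = 2102393/108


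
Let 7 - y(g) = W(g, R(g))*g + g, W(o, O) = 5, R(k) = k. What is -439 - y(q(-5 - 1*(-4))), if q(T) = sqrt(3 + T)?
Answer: -446 + 6*sqrt(2) ≈ -437.51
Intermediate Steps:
y(g) = 7 - 6*g (y(g) = 7 - (5*g + g) = 7 - 6*g)
-439 - y(q(-5 - 1*(-4))) = -439 - (7 - 6*sqrt(3 + (-5 - 1*(-4)))) = -439 - (7 - 6*sqrt(3 + (-5 + 4))) = -439 - (7 - 6*sqrt(3 - 1)) = -439 - (7 - 6*sqrt(2)) = -439 + (-7 + 6*sqrt(2)) = -446 + 6*sqrt(2)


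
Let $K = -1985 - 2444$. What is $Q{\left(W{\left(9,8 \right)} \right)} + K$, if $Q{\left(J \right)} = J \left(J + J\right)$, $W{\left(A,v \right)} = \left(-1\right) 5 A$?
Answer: $-379$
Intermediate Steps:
$W{\left(A,v \right)} = - 5 A$
$K = -4429$
$Q{\left(J \right)} = 2 J^{2}$ ($Q{\left(J \right)} = J 2 J = 2 J^{2}$)
$Q{\left(W{\left(9,8 \right)} \right)} + K = 2 \left(\left(-5\right) 9\right)^{2} - 4429 = 2 \left(-45\right)^{2} - 4429 = 2 \cdot 2025 - 4429 = 4050 - 4429 = -379$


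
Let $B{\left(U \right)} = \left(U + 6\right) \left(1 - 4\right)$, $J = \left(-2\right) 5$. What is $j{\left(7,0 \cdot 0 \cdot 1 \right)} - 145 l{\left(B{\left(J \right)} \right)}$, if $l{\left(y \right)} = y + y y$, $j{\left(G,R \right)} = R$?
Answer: $-22620$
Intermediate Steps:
$J = -10$
$B{\left(U \right)} = -18 - 3 U$ ($B{\left(U \right)} = \left(6 + U\right) \left(-3\right) = -18 - 3 U$)
$l{\left(y \right)} = y + y^{2}$
$j{\left(7,0 \cdot 0 \cdot 1 \right)} - 145 l{\left(B{\left(J \right)} \right)} = 0 \cdot 0 \cdot 1 - 145 \left(-18 - -30\right) \left(1 - -12\right) = 0 \cdot 1 - 145 \left(-18 + 30\right) \left(1 + \left(-18 + 30\right)\right) = 0 - 145 \cdot 12 \left(1 + 12\right) = 0 - 145 \cdot 12 \cdot 13 = 0 - 22620 = -22620$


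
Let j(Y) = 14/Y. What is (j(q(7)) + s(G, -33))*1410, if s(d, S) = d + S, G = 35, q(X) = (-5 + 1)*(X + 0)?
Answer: 2115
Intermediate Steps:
q(X) = -4*X
s(d, S) = S + d
(j(q(7)) + s(G, -33))*1410 = (14/((-4*7)) + (-33 + 35))*1410 = (14/(-28) + 2)*1410 = (14*(-1/28) + 2)*1410 = (-½ + 2)*1410 = (3/2)*1410 = 2115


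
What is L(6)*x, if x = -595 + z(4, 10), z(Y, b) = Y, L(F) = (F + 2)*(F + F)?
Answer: -56736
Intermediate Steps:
L(F) = 2*F*(2 + F) (L(F) = (2 + F)*(2*F) = 2*F*(2 + F))
x = -591 (x = -595 + 4 = -591)
L(6)*x = (2*6*(2 + 6))*(-591) = (2*6*8)*(-591) = 96*(-591) = -56736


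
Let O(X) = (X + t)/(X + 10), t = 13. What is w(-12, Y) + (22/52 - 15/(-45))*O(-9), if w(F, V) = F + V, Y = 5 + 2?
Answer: -77/39 ≈ -1.9744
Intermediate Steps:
Y = 7
O(X) = (13 + X)/(10 + X) (O(X) = (X + 13)/(X + 10) = (13 + X)/(10 + X))
w(-12, Y) + (22/52 - 15/(-45))*O(-9) = (-12 + 7) + (22/52 - 15/(-45))*((13 - 9)/(10 - 9)) = -5 + (22*(1/52) - 15*(-1/45))*(4/1) = -5 + (11/26 + 1/3)*(1*4) = -5 + (59/78)*4 = -5 + 118/39 = -77/39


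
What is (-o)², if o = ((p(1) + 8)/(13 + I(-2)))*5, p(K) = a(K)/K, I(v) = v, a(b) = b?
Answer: 2025/121 ≈ 16.736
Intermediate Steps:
p(K) = 1 (p(K) = K/K = 1)
o = 45/11 (o = ((1 + 8)/(13 - 2))*5 = (9/11)*5 = 45/11 ≈ 4.0909)
(-o)² = (-1*45/11)² = (-45/11)² = 2025/121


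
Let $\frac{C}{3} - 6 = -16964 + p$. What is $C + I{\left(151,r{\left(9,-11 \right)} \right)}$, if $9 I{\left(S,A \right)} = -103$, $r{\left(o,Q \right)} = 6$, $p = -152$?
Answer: $- \frac{462073}{9} \approx -51341.0$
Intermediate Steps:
$I{\left(S,A \right)} = - \frac{103}{9}$ ($I{\left(S,A \right)} = \frac{1}{9} \left(-103\right) = - \frac{103}{9}$)
$C = -51330$ ($C = 18 + 3 \left(-16964 - 152\right) = 18 + 3 \left(-17116\right) = 18 - 51348 = -51330$)
$C + I{\left(151,r{\left(9,-11 \right)} \right)} = -51330 - \frac{103}{9} = - \frac{462073}{9}$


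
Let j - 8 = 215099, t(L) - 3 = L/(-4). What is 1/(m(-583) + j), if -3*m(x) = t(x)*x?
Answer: 12/2928169 ≈ 4.0981e-6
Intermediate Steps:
t(L) = 3 - L/4 (t(L) = 3 + L/(-4) = 3 + L*(-1/4) = 3 - L/4)
j = 215107 (j = 8 + 215099 = 215107)
m(x) = -x*(3 - x/4)/3 (m(x) = -(3 - x/4)*x/3 = -x*(3 - x/4)/3)
1/(m(-583) + j) = 1/((1/12)*(-583)*(-12 - 583) + 215107) = 1/((1/12)*(-583)*(-595) + 215107) = 1/(346885/12 + 215107) = 1/(2928169/12) = 12/2928169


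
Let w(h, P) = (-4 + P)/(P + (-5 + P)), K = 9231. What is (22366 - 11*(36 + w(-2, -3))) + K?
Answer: 31194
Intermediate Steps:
w(h, P) = (-4 + P)/(-5 + 2*P)
(22366 - 11*(36 + w(-2, -3))) + K = (22366 - 11*(36 + (-4 - 3)/(-5 + 2*(-3)))) + 9231 = (22366 - 11*(36 - 7/(-5 - 6))) + 9231 = (22366 - 11*(36 - 7/(-11))) + 9231 = (22366 - 11*(36 - 1/11*(-7))) + 9231 = (22366 - 11*(36 + 7/11)) + 9231 = (22366 - 11*403/11) + 9231 = (22366 - 403) + 9231 = 21963 + 9231 = 31194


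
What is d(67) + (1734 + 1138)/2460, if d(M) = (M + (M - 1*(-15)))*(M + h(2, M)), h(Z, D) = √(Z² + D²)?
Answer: 6140263/615 + 149*√4493 ≈ 19972.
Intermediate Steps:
h(Z, D) = √(D² + Z²)
d(M) = (15 + 2*M)*(M + √(4 + M²)) (d(M) = (M + (M - 1*(-15)))*(M + √(M² + 2²)) = (M + (M + 15))*(M + √(M² + 4)) = (M + (15 + M))*(M + √(4 + M²)) = (15 + 2*M)*(M + √(4 + M²)))
d(67) + (1734 + 1138)/2460 = (2*67² + 15*67 + 15*√(4 + 67²) + 2*67*√(4 + 67²)) + (1734 + 1138)/2460 = (2*4489 + 1005 + 15*√(4 + 4489) + 2*67*√(4 + 4489)) + 2872*(1/2460) = (8978 + 1005 + 15*√4493 + 2*67*√4493) + 718/615 = (8978 + 1005 + 15*√4493 + 134*√4493) + 718/615 = (9983 + 149*√4493) + 718/615 = 6140263/615 + 149*√4493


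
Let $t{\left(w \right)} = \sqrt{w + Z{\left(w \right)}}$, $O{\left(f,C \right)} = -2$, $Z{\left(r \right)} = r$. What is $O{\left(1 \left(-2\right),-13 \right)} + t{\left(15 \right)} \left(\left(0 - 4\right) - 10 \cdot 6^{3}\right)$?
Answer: $-2 - 2164 \sqrt{30} \approx -11855.0$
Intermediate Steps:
$t{\left(w \right)} = \sqrt{2} \sqrt{w}$ ($t{\left(w \right)} = \sqrt{w + w} = \sqrt{2 w} = \sqrt{2} \sqrt{w}$)
$O{\left(1 \left(-2\right),-13 \right)} + t{\left(15 \right)} \left(\left(0 - 4\right) - 10 \cdot 6^{3}\right) = -2 + \sqrt{2} \sqrt{15} \left(\left(0 - 4\right) - 10 \cdot 6^{3}\right) = -2 + \sqrt{30} \left(\left(0 - 4\right) - 2160\right) = -2 + \sqrt{30} \left(-4 - 2160\right) = -2 + \sqrt{30} \left(-2164\right) = -2 - 2164 \sqrt{30}$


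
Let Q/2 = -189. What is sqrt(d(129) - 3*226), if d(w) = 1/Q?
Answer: I*sqrt(10763970)/126 ≈ 26.038*I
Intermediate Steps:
Q = -378 (Q = 2*(-189) = -378)
d(w) = -1/378 (d(w) = 1/(-378) = -1/378)
sqrt(d(129) - 3*226) = sqrt(-1/378 - 3*226) = sqrt(-1/378 - 678) = sqrt(-256285/378) = I*sqrt(10763970)/126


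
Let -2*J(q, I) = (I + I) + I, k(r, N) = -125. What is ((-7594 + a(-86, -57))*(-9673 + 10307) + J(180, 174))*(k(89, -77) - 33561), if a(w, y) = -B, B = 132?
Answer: 165012386870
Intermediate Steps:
J(q, I) = -3*I/2 (J(q, I) = -((I + I) + I)/2 = -(2*I + I)/2 = -3*I/2)
a(w, y) = -132 (a(w, y) = -1*132 = -132)
((-7594 + a(-86, -57))*(-9673 + 10307) + J(180, 174))*(k(89, -77) - 33561) = ((-7594 - 132)*(-9673 + 10307) - 3/2*174)*(-125 - 33561) = (-7726*634 - 261)*(-33686) = (-4898284 - 261)*(-33686) = -4898545*(-33686) = 165012386870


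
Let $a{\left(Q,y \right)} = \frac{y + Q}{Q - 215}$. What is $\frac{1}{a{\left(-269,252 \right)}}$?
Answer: $\frac{484}{17} \approx 28.471$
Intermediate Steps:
$a{\left(Q,y \right)} = \frac{Q + y}{-215 + Q}$
$\frac{1}{a{\left(-269,252 \right)}} = \frac{1}{\frac{1}{-215 - 269} \left(-269 + 252\right)} = \frac{1}{\frac{1}{-484} \left(-17\right)} = \frac{1}{\left(- \frac{1}{484}\right) \left(-17\right)} = \frac{1}{\frac{17}{484}} = \frac{484}{17}$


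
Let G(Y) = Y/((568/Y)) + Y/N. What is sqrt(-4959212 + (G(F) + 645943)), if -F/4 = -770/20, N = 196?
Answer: I*sqrt(1065405754847)/497 ≈ 2076.8*I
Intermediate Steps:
F = 154 (F = -(-3080)/20 = -4*(-77/2) = 154)
G(Y) = Y/196 + Y**2/568 (G(Y) = Y/((568/Y)) + Y/196 = Y*(Y/568) + Y*(1/196) = Y**2/568 + Y/196 = Y/196 + Y**2/568)
sqrt(-4959212 + (G(F) + 645943)) = sqrt(-4959212 + ((1/27832)*154*(142 + 49*154) + 645943)) = sqrt(-4959212 + ((1/27832)*154*(142 + 7546) + 645943)) = sqrt(-4959212 + ((1/27832)*154*7688 + 645943)) = sqrt(-4959212 + (21142/497 + 645943)) = sqrt(-4959212 + 321054813/497) = sqrt(-2143673551/497) = I*sqrt(1065405754847)/497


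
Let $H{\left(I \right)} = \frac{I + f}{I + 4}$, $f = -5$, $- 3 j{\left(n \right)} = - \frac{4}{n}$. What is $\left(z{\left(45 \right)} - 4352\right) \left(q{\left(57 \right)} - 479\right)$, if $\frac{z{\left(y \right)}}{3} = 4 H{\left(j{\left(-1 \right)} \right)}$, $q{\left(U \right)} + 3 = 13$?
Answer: $\frac{4108909}{2} \approx 2.0545 \cdot 10^{6}$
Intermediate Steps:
$j{\left(n \right)} = \frac{4}{3 n}$ ($j{\left(n \right)} = - \frac{\left(-4\right) \frac{1}{n}}{3} = \frac{4}{3 n}$)
$q{\left(U \right)} = 10$ ($q{\left(U \right)} = -3 + 13 = 10$)
$H{\left(I \right)} = \frac{-5 + I}{4 + I}$ ($H{\left(I \right)} = \frac{I - 5}{I + 4} = \frac{-5 + I}{4 + I}$)
$z{\left(y \right)} = - \frac{57}{2}$ ($z{\left(y \right)} = 3 \cdot 4 \frac{-5 + \frac{4}{3 \left(-1\right)}}{4 + \frac{4}{3 \left(-1\right)}} = 3 \cdot 4 \frac{-5 + \frac{4}{3} \left(-1\right)}{4 + \frac{4}{3} \left(-1\right)} = 3 \cdot 4 \frac{-5 - \frac{4}{3}}{4 - \frac{4}{3}} = 3 \cdot 4 \frac{1}{\frac{8}{3}} \left(- \frac{19}{3}\right) = 3 \cdot 4 \cdot \frac{3}{8} \left(- \frac{19}{3}\right) = 3 \cdot 4 \left(- \frac{19}{8}\right) = 3 \left(- \frac{19}{2}\right) = - \frac{57}{2}$)
$\left(z{\left(45 \right)} - 4352\right) \left(q{\left(57 \right)} - 479\right) = \left(- \frac{57}{2} - 4352\right) \left(10 - 479\right) = \left(- \frac{8761}{2}\right) \left(-469\right) = \frac{4108909}{2}$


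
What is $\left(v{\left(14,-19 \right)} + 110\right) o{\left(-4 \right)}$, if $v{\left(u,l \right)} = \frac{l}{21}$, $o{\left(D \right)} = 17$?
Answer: $\frac{38947}{21} \approx 1854.6$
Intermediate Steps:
$v{\left(u,l \right)} = \frac{l}{21}$ ($v{\left(u,l \right)} = l \frac{1}{21} = \frac{l}{21}$)
$\left(v{\left(14,-19 \right)} + 110\right) o{\left(-4 \right)} = \left(\frac{1}{21} \left(-19\right) + 110\right) 17 = \left(- \frac{19}{21} + 110\right) 17 = \frac{2291}{21} \cdot 17 = \frac{38947}{21}$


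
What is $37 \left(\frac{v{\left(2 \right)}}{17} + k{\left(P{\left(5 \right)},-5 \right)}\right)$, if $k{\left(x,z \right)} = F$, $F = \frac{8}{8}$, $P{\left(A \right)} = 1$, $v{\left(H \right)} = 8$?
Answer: $\frac{925}{17} \approx 54.412$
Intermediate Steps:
$F = 1$ ($F = 8 \cdot \frac{1}{8} = 1$)
$k{\left(x,z \right)} = 1$
$37 \left(\frac{v{\left(2 \right)}}{17} + k{\left(P{\left(5 \right)},-5 \right)}\right) = 37 \left(\frac{8}{17} + 1\right) = 37 \cdot \frac{25}{17} = \frac{925}{17}$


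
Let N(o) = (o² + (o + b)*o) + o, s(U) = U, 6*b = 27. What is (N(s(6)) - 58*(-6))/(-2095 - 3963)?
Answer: -453/6058 ≈ -0.074777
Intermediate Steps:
b = 9/2 (b = (⅙)*27 = 9/2 ≈ 4.5000)
N(o) = o + o² + o*(9/2 + o) (N(o) = (o² + (o + 9/2)*o) + o = (o² + (9/2 + o)*o) + o = (o² + o*(9/2 + o)) + o = o + o² + o*(9/2 + o))
(N(s(6)) - 58*(-6))/(-2095 - 3963) = ((½)*6*(11 + 4*6) - 58*(-6))/(-2095 - 3963) = ((½)*6*(11 + 24) + 348)/(-6058) = ((½)*6*35 + 348)*(-1/6058) = (105 + 348)*(-1/6058) = 453*(-1/6058) = -453/6058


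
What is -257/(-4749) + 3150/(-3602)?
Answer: -7016818/8552949 ≈ -0.82040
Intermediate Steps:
-257/(-4749) + 3150/(-3602) = -257*(-1/4749) + 3150*(-1/3602) = 257/4749 - 1575/1801 = -7016818/8552949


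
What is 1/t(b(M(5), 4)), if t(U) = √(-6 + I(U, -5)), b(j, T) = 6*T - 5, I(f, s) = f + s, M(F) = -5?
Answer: √2/4 ≈ 0.35355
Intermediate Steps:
b(j, T) = -5 + 6*T
t(U) = √(-11 + U) (t(U) = √(-6 + (U - 5)) = √(-6 + (-5 + U)) = √(-11 + U))
1/t(b(M(5), 4)) = 1/(√(-11 + (-5 + 6*4))) = 1/(√(-11 + (-5 + 24))) = 1/(√(-11 + 19)) = 1/(√8) = 1/(2*√2) = √2/4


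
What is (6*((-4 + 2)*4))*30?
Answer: -1440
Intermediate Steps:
(6*((-4 + 2)*4))*30 = (6*(-2*4))*30 = (6*(-8))*30 = -48*30 = -1440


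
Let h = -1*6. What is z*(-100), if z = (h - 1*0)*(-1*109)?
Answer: -65400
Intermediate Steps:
h = -6
z = 654 (z = (-6 - 1*0)*(-1*109) = (-6 + 0)*(-109) = -6*(-109) = 654)
z*(-100) = 654*(-100) = -65400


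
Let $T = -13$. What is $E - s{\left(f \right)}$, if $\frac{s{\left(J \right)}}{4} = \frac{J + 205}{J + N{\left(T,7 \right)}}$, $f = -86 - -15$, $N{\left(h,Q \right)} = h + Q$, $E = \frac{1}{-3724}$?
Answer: $\frac{285141}{40964} \approx 6.9608$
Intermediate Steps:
$E = - \frac{1}{3724} \approx -0.00026853$
$N{\left(h,Q \right)} = Q + h$
$f = -71$ ($f = -86 + 15 = -71$)
$s{\left(J \right)} = \frac{4 \left(205 + J\right)}{-6 + J}$ ($s{\left(J \right)} = 4 \frac{J + 205}{J + \left(7 - 13\right)} = 4 \frac{205 + J}{J - 6} = 4 \frac{205 + J}{-6 + J} = \frac{4 \left(205 + J\right)}{-6 + J}$)
$E - s{\left(f \right)} = - \frac{1}{3724} - \frac{4 \left(205 - 71\right)}{-6 - 71} = - \frac{1}{3724} - 4 \frac{1}{-77} \cdot 134 = - \frac{1}{3724} - 4 \left(- \frac{1}{77}\right) 134 = - \frac{1}{3724} - - \frac{536}{77} = - \frac{1}{3724} + \frac{536}{77} = \frac{285141}{40964}$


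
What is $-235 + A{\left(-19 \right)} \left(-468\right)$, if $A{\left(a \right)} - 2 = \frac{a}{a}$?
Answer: $-1639$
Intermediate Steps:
$A{\left(a \right)} = 3$ ($A{\left(a \right)} = 2 + \frac{a}{a} = 2 + 1 = 3$)
$-235 + A{\left(-19 \right)} \left(-468\right) = -235 + 3 \left(-468\right) = -235 - 1404 = -1639$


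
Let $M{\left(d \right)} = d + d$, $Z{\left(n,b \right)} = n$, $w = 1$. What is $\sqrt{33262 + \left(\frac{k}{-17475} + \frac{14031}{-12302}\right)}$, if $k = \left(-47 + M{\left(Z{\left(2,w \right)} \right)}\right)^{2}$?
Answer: $\frac{\sqrt{61486233651054793146}}{42995490} \approx 182.38$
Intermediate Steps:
$M{\left(d \right)} = 2 d$
$k = 1849$ ($k = \left(-47 + 2 \cdot 2\right)^{2} = \left(-47 + 4\right)^{2} = \left(-43\right)^{2} = 1849$)
$\sqrt{33262 + \left(\frac{k}{-17475} + \frac{14031}{-12302}\right)} = \sqrt{33262 + \left(\frac{1849}{-17475} + \frac{14031}{-12302}\right)} = \sqrt{33262 + \left(1849 \left(- \frac{1}{17475}\right) + 14031 \left(- \frac{1}{12302}\right)\right)} = \sqrt{33262 - \frac{267938123}{214977450}} = \sqrt{\frac{7150312003777}{214977450}} = \frac{\sqrt{61486233651054793146}}{42995490}$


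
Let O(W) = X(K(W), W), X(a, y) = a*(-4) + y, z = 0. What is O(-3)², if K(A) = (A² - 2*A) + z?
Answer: 3969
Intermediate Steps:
K(A) = A² - 2*A (K(A) = (A² - 2*A) + 0 = A² - 2*A)
X(a, y) = y - 4*a (X(a, y) = -4*a + y = y - 4*a)
O(W) = W - 4*W*(-2 + W)
O(-3)² = (-3*(9 - 4*(-3)))² = (-3*(9 + 12))² = (-3*21)² = (-63)² = 3969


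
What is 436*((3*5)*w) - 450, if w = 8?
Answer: 51870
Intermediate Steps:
436*((3*5)*w) - 450 = 436*((3*5)*8) - 450 = 436*(15*8) - 450 = 436*120 - 450 = 52320 - 450 = 51870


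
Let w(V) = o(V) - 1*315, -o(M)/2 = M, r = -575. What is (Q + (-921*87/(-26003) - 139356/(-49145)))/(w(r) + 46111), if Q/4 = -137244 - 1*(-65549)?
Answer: -366473600493817/59993111903510 ≈ -6.1086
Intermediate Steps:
o(M) = -2*M
Q = -286780 (Q = 4*(-137244 - 1*(-65549)) = 4*(-137244 + 65549) = 4*(-71695) = -286780)
w(V) = -315 - 2*V (w(V) = -2*V - 1*315 = -2*V - 315 = -315 - 2*V)
(Q + (-921*87/(-26003) - 139356/(-49145)))/(w(r) + 46111) = (-286780 + (-921*87/(-26003) - 139356/(-49145)))/((-315 - 2*(-575)) + 46111) = (-286780 + (-80127*(-1/26003) - 139356*(-1/49145)))/((-315 + 1150) + 46111) = (-286780 + (80127/26003 + 139356/49145))/(835 + 46111) = (-286780 + 7561515483/1277917435)/46946 = -366473600493817/1277917435*1/46946 = -366473600493817/59993111903510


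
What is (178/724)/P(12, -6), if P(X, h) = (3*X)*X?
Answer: 89/156384 ≈ 0.00056911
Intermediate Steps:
P(X, h) = 3*X²
(178/724)/P(12, -6) = (178/724)/((3*12²)) = (178*(1/724))/((3*144)) = (89/362)/432 = (89/362)*(1/432) = 89/156384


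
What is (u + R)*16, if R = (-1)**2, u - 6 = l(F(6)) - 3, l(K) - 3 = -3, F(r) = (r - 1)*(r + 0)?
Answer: 64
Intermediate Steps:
F(r) = r*(-1 + r) (F(r) = (-1 + r)*r = r*(-1 + r))
l(K) = 0 (l(K) = 3 - 3 = 0)
u = 3 (u = 6 + (0 - 3) = 6 - 3 = 3)
R = 1
(u + R)*16 = (3 + 1)*16 = 4*16 = 64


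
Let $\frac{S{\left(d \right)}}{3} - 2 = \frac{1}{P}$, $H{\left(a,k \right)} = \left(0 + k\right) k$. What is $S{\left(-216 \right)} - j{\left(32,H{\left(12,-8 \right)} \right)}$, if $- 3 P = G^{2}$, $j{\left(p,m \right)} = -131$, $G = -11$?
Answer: $\frac{16568}{121} \approx 136.93$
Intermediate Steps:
$H{\left(a,k \right)} = k^{2}$ ($H{\left(a,k \right)} = k k = k^{2}$)
$P = - \frac{121}{3}$ ($P = - \frac{\left(-11\right)^{2}}{3} = \left(- \frac{1}{3}\right) 121 = - \frac{121}{3} \approx -40.333$)
$S{\left(d \right)} = \frac{717}{121}$ ($S{\left(d \right)} = 6 + \frac{3}{- \frac{121}{3}} = 6 + 3 \left(- \frac{3}{121}\right) = 6 - \frac{9}{121} = \frac{717}{121}$)
$S{\left(-216 \right)} - j{\left(32,H{\left(12,-8 \right)} \right)} = \frac{717}{121} - -131 = \frac{717}{121} + 131 = \frac{16568}{121}$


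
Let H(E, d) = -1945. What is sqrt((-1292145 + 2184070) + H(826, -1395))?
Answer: 2*sqrt(222495) ≈ 943.39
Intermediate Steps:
sqrt((-1292145 + 2184070) + H(826, -1395)) = sqrt((-1292145 + 2184070) - 1945) = sqrt(891925 - 1945) = sqrt(889980) = 2*sqrt(222495)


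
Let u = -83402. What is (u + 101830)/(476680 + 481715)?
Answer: 18428/958395 ≈ 0.019228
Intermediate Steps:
(u + 101830)/(476680 + 481715) = (-83402 + 101830)/(476680 + 481715) = 18428/958395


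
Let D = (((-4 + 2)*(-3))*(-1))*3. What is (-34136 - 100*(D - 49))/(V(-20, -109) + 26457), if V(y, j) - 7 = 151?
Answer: -27436/26615 ≈ -1.0308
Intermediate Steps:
V(y, j) = 158 (V(y, j) = 7 + 151 = 158)
D = -18 (D = (-2*(-3)*(-1))*3 = (6*(-1))*3 = -6*3 = -18)
(-34136 - 100*(D - 49))/(V(-20, -109) + 26457) = (-34136 - 100*(-18 - 49))/(158 + 26457) = (-34136 - 100*(-67))/26615 = (-34136 + 6700)*(1/26615) = -27436*1/26615 = -27436/26615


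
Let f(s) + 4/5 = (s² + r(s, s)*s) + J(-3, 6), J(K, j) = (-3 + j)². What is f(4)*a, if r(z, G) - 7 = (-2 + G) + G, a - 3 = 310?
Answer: 119253/5 ≈ 23851.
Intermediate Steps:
a = 313 (a = 3 + 310 = 313)
r(z, G) = 5 + 2*G (r(z, G) = 7 + ((-2 + G) + G) = 7 + (-2 + 2*G) = 5 + 2*G)
f(s) = 41/5 + s² + s*(5 + 2*s) (f(s) = -⅘ + ((s² + (5 + 2*s)*s) + (-3 + 6)²) = -⅘ + ((s² + s*(5 + 2*s)) + 3²) = -⅘ + ((s² + s*(5 + 2*s)) + 9) = -⅘ + (9 + s² + s*(5 + 2*s)) = 41/5 + s² + s*(5 + 2*s))
f(4)*a = (41/5 + 3*4² + 5*4)*313 = (41/5 + 3*16 + 20)*313 = (41/5 + 48 + 20)*313 = (381/5)*313 = 119253/5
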